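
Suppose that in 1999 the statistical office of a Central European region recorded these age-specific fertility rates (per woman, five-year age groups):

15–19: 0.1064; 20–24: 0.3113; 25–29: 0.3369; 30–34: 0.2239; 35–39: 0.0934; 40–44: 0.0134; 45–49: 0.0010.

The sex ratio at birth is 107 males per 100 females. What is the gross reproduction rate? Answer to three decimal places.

Proportion female at birth = 100 / (100 + 107) = 0.48309.
Sum of ASFRs = 0.1064 + 0.3113 + 0.3369 + 0.2239 + 0.0934 + 0.0134 + 0.0010 = 1.0863
TFR = 5 × 1.0863 = 5.4315
GRR = 0.48309 × 5.4315 = 2.62390

2.624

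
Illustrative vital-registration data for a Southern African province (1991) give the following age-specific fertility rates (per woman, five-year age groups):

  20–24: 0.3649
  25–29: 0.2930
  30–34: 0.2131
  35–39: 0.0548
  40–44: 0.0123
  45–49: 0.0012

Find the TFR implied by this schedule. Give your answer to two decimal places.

Sum of ASFRs = 0.3649 + 0.2930 + 0.2131 + 0.0548 + 0.0123 + 0.0012 = 0.9393
TFR = 5 × 0.9393 = 4.6965

4.70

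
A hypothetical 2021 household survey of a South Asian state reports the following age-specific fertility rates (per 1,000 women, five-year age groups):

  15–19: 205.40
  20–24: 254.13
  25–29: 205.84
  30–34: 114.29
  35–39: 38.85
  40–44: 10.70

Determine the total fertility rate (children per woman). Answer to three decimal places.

Sum of ASFRs = 205.40 + 254.13 + 205.84 + 114.29 + 38.85 + 10.70 = 829.21
TFR = 5 × 829.21 / 1000 = 4.14605

4.146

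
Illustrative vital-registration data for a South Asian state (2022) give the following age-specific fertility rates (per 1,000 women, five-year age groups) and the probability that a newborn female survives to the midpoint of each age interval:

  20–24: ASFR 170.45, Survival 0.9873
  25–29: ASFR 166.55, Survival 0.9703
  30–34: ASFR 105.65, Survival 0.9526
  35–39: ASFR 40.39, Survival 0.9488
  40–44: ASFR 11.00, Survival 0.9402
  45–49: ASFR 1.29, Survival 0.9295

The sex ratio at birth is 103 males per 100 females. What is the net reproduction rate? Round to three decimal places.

Proportion female at birth = 100 / (100 + 103) = 0.49261.
Weighting each age-specific rate by interval width and survival:
  20–24: 5 × 170.45/1000 × 0.9873 = 0.84143
  25–29: 5 × 166.55/1000 × 0.9703 = 0.80802
  30–34: 5 × 105.65/1000 × 0.9526 = 0.50321
  35–39: 5 × 40.39/1000 × 0.9488 = 0.19161
  40–44: 5 × 11.00/1000 × 0.9402 = 0.05171
  45–49: 5 × 1.29/1000 × 0.9295 = 0.00600
Sum = 2.40198
NRR = 0.49261 × 2.40198 = 1.18324
With NRR above 1 the population is above replacement fertility.

1.183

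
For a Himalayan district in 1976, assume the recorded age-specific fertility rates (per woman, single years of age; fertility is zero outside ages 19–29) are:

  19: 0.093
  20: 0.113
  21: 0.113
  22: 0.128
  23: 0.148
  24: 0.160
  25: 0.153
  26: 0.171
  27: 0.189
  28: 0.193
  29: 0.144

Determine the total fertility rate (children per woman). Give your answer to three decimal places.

1.605

Sum of ASFRs = 0.093 + 0.113 + 0.113 + 0.128 + 0.148 + 0.160 + 0.153 + 0.171 + 0.189 + 0.193 + 0.144 = 1.605
TFR = 1.605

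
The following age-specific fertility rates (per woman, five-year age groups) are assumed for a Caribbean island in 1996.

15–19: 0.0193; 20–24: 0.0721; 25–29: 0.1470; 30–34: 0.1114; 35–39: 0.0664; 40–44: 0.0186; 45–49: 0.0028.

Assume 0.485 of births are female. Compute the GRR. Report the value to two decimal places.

Proportion female at birth = 0.485.
Sum of ASFRs = 0.0193 + 0.0721 + 0.1470 + 0.1114 + 0.0664 + 0.0186 + 0.0028 = 0.4376
TFR = 5 × 0.4376 = 2.188
GRR = 0.485 × 2.188 = 1.06118

1.06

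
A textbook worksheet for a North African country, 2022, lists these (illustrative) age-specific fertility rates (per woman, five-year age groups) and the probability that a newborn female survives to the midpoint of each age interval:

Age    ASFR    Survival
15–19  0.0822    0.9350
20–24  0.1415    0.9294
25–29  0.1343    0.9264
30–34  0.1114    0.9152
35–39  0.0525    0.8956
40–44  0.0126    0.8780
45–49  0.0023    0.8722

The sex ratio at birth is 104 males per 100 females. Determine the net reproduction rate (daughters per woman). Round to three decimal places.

Proportion female at birth = 100 / (100 + 104) = 0.49020.
Each age group contributes 5 × ASFR × survival:
  15–19: 5 × 0.0822 × 0.9350 = 0.38429
  20–24: 5 × 0.1415 × 0.9294 = 0.65755
  25–29: 5 × 0.1343 × 0.9264 = 0.62208
  30–34: 5 × 0.1114 × 0.9152 = 0.50977
  35–39: 5 × 0.0525 × 0.8956 = 0.23510
  40–44: 5 × 0.0126 × 0.8780 = 0.05531
  45–49: 5 × 0.0023 × 0.8722 = 0.01003
Sum = 2.47413
NRR = 0.49020 × 2.47413 = 1.21282

1.213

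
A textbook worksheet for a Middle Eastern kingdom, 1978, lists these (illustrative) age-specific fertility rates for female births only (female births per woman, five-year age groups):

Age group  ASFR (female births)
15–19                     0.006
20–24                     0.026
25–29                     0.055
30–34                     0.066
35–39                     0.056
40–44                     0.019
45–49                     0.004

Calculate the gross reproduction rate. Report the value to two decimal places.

Sum of female ASFRs = 0.006 + 0.026 + 0.055 + 0.066 + 0.056 + 0.019 + 0.004 = 0.232
GRR = 5 × 0.232 = 1.16

1.16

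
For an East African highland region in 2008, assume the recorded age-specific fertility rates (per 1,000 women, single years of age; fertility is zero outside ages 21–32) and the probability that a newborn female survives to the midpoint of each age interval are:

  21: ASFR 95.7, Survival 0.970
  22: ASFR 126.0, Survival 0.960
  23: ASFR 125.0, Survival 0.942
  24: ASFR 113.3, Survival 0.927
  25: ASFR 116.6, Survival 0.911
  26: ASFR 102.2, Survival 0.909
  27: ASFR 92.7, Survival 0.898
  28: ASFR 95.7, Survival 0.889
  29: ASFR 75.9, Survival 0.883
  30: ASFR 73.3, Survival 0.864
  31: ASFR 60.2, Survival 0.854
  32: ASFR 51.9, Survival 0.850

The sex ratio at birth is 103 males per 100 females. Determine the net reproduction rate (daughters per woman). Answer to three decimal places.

0.507

Proportion female at birth = 100 / (100 + 103) = 0.49261.
Each age group contributes 1 × ASFR × survival:
  21: 1 × 95.7/1000 × 0.970 = 0.09283
  22: 1 × 126.0/1000 × 0.960 = 0.12096
  23: 1 × 125.0/1000 × 0.942 = 0.11775
  24: 1 × 113.3/1000 × 0.927 = 0.10503
  25: 1 × 116.6/1000 × 0.911 = 0.10622
  26: 1 × 102.2/1000 × 0.909 = 0.09290
  27: 1 × 92.7/1000 × 0.898 = 0.08324
  28: 1 × 95.7/1000 × 0.889 = 0.08508
  29: 1 × 75.9/1000 × 0.883 = 0.06702
  30: 1 × 73.3/1000 × 0.864 = 0.06333
  31: 1 × 60.2/1000 × 0.854 = 0.05141
  32: 1 × 51.9/1000 × 0.850 = 0.04412
Sum = 1.02989
NRR = 0.49261 × 1.02989 = 0.50733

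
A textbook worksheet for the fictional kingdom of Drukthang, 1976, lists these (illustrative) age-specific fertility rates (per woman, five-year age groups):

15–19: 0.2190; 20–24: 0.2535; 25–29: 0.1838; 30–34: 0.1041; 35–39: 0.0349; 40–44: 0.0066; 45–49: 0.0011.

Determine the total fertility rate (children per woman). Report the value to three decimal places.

Sum of ASFRs = 0.2190 + 0.2535 + 0.1838 + 0.1041 + 0.0349 + 0.0066 + 0.0011 = 0.8030
TFR = 5 × 0.8030 = 4.015

4.015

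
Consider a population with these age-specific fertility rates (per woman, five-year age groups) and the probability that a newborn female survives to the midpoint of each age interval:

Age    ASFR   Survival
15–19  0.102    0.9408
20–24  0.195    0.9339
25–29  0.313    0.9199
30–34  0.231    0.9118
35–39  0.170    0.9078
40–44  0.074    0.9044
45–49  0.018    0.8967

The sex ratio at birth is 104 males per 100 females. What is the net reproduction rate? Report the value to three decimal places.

Proportion female at birth = 100 / (100 + 104) = 0.49020.
Each age group contributes 5 × ASFR × survival:
  15–19: 5 × 0.102 × 0.9408 = 0.47981
  20–24: 5 × 0.195 × 0.9339 = 0.91055
  25–29: 5 × 0.313 × 0.9199 = 1.43964
  30–34: 5 × 0.231 × 0.9118 = 1.05313
  35–39: 5 × 0.170 × 0.9078 = 0.77163
  40–44: 5 × 0.074 × 0.9044 = 0.33463
  45–49: 5 × 0.018 × 0.8967 = 0.08070
Sum = 5.07009
NRR = 0.49020 × 5.07009 = 2.48536

2.485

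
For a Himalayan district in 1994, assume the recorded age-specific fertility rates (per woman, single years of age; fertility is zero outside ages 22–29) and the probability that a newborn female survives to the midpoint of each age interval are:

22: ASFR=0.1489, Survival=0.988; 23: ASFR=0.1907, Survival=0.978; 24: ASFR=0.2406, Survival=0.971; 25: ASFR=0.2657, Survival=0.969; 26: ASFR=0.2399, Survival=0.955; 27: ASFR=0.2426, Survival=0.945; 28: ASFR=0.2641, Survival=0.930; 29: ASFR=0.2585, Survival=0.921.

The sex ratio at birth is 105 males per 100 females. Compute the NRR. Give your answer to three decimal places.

0.862

Proportion female at birth = 100 / (100 + 105) = 0.48780.
Per-age-group product (1 × ASFR × survival probability):
  22: 1 × 0.1489 × 0.988 = 0.14711
  23: 1 × 0.1907 × 0.978 = 0.18650
  24: 1 × 0.2406 × 0.971 = 0.23362
  25: 1 × 0.2657 × 0.969 = 0.25746
  26: 1 × 0.2399 × 0.955 = 0.22910
  27: 1 × 0.2426 × 0.945 = 0.22926
  28: 1 × 0.2641 × 0.930 = 0.24561
  29: 1 × 0.2585 × 0.921 = 0.23808
Sum = 1.76674
NRR = 0.48780 × 1.76674 = 0.86182
An NRR under 1 implies long-run decline under these rates.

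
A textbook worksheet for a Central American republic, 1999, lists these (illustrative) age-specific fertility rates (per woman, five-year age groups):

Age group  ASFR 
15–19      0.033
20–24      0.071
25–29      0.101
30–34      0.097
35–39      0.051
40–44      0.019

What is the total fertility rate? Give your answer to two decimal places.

Sum of ASFRs = 0.033 + 0.071 + 0.101 + 0.097 + 0.051 + 0.019 = 0.372
TFR = 5 × 0.372 = 1.86

1.86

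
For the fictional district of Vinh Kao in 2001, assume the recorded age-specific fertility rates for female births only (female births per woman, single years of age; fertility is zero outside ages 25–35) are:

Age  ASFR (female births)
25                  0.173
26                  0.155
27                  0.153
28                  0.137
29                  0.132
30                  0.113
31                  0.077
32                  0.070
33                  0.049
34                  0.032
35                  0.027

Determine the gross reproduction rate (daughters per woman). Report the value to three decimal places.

Sum of female ASFRs = 0.173 + 0.155 + 0.153 + 0.137 + 0.132 + 0.113 + 0.077 + 0.070 + 0.049 + 0.032 + 0.027 = 1.118
GRR = 1.118

1.118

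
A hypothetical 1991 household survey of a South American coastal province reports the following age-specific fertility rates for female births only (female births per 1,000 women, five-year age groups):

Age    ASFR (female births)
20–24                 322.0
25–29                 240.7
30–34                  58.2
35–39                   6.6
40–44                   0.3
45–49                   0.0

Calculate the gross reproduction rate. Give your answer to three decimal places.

3.139

Sum of female ASFRs = 322.0 + 240.7 + 58.2 + 6.6 + 0.3 + 0.0 = 627.8
GRR = 5 × 627.8 / 1000 = 3.139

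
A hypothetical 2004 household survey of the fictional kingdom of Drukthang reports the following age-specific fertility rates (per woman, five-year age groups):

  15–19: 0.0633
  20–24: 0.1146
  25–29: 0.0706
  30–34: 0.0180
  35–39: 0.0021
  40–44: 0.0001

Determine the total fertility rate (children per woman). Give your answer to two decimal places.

1.34

Sum of ASFRs = 0.0633 + 0.1146 + 0.0706 + 0.0180 + 0.0021 + 0.0001 = 0.2687
TFR = 5 × 0.2687 = 1.3435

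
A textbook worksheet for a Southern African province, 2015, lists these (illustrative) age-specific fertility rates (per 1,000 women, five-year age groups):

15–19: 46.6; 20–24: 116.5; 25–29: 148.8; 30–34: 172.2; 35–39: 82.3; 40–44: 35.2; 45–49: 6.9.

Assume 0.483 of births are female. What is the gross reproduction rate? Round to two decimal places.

1.47

Proportion female at birth = 0.483.
Sum of ASFRs = 46.6 + 116.5 + 148.8 + 172.2 + 82.3 + 35.2 + 6.9 = 608.5
TFR = 5 × 608.5 / 1000 = 3.0425
GRR = 0.483 × 3.0425 = 1.46953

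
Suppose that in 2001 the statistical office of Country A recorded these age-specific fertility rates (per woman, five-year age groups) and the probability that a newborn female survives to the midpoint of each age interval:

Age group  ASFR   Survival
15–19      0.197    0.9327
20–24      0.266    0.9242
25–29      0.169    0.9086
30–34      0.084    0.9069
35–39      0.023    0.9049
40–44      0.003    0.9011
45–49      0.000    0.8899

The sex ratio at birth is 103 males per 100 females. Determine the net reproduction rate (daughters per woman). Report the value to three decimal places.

Proportion female at birth = 100 / (100 + 103) = 0.49261.
Per-age-group product (5 × ASFR × survival probability):
  15–19: 5 × 0.197 × 0.9327 = 0.91871
  20–24: 5 × 0.266 × 0.9242 = 1.22919
  25–29: 5 × 0.169 × 0.9086 = 0.76777
  30–34: 5 × 0.084 × 0.9069 = 0.38090
  35–39: 5 × 0.023 × 0.9049 = 0.10406
  40–44: 5 × 0.003 × 0.9011 = 0.01352
  45–49: 5 × 0.000 × 0.8899 = 0.00000
Sum = 3.41415
NRR = 0.49261 × 3.41415 = 1.68184
With NRR above 1 the population is above replacement fertility.

1.682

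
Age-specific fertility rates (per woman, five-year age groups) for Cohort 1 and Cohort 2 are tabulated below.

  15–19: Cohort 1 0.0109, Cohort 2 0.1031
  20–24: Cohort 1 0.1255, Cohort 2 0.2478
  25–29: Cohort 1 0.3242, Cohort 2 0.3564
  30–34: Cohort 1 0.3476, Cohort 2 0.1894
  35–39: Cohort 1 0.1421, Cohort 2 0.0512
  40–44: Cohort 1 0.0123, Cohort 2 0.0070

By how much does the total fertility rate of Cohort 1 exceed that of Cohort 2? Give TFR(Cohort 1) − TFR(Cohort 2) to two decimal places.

0.04

Cohort 1:
  Sum of ASFRs = 0.0109 + 0.1255 + 0.3242 + 0.3476 + 0.1421 + 0.0123 = 0.9626
  TFR = 5 × 0.9626 = 4.813
Cohort 2:
  Sum of ASFRs = 0.1031 + 0.2478 + 0.3564 + 0.1894 + 0.0512 + 0.0070 = 0.9549
  TFR = 5 × 0.9549 = 4.7745
Difference = 4.813 − 4.7745 = 0.0385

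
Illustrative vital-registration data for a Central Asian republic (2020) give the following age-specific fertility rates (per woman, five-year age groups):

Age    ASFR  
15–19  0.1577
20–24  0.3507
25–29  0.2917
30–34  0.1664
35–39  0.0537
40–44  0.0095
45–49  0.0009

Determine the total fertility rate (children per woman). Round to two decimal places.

5.15

Sum of ASFRs = 0.1577 + 0.3507 + 0.2917 + 0.1664 + 0.0537 + 0.0095 + 0.0009 = 1.0306
TFR = 5 × 1.0306 = 5.153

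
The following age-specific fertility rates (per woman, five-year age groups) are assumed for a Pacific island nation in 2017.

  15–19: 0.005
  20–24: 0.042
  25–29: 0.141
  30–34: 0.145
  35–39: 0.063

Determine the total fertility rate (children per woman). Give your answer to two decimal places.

Sum of ASFRs = 0.005 + 0.042 + 0.141 + 0.145 + 0.063 = 0.396
TFR = 5 × 0.396 = 1.98

1.98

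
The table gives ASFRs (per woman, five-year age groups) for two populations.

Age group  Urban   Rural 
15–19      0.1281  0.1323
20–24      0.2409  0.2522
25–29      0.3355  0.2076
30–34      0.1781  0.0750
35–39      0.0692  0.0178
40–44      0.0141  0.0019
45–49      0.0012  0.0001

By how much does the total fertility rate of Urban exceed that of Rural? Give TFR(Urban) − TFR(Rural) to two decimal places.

Urban:
  Sum of ASFRs = 0.1281 + 0.2409 + 0.3355 + 0.1781 + 0.0692 + 0.0141 + 0.0012 = 0.9671
  TFR = 5 × 0.9671 = 4.8355
Rural:
  Sum of ASFRs = 0.1323 + 0.2522 + 0.2076 + 0.0750 + 0.0178 + 0.0019 + 0.0001 = 0.6869
  TFR = 5 × 0.6869 = 3.4345
Difference = 4.8355 − 3.4345 = 1.401

1.40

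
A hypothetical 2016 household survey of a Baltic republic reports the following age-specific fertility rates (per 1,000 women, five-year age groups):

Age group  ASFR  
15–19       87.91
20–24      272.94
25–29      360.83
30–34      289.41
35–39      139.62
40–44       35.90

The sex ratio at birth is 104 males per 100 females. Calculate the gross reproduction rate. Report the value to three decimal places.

2.908

Proportion female at birth = 100 / (100 + 104) = 0.49020.
Sum of ASFRs = 87.91 + 272.94 + 360.83 + 289.41 + 139.62 + 35.90 = 1186.61
TFR = 5 × 1186.61 / 1000 = 5.93305
GRR = 0.49020 × 5.93305 = 2.90838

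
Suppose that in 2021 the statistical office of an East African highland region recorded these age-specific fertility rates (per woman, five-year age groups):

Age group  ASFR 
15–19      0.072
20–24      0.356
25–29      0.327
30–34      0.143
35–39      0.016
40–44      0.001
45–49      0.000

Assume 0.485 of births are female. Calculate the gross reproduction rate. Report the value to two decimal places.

2.22

Proportion female at birth = 0.485.
Sum of ASFRs = 0.072 + 0.356 + 0.327 + 0.143 + 0.016 + 0.001 + 0.000 = 0.915
TFR = 5 × 0.915 = 4.575
GRR = 0.485 × 4.575 = 2.21888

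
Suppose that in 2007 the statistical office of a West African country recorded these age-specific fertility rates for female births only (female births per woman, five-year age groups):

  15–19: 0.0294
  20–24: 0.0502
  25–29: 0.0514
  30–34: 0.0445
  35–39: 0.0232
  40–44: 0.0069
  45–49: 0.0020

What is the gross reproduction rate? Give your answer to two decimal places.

Sum of female ASFRs = 0.0294 + 0.0502 + 0.0514 + 0.0445 + 0.0232 + 0.0069 + 0.0020 = 0.2076
GRR = 5 × 0.2076 = 1.038

1.04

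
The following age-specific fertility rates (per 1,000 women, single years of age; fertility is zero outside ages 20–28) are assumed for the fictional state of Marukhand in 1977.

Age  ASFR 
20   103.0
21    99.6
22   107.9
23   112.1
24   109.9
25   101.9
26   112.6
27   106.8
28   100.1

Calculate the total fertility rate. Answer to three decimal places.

Sum of ASFRs = 103.0 + 99.6 + 107.9 + 112.1 + 109.9 + 101.9 + 112.6 + 106.8 + 100.1 = 953.9
TFR = 953.9 / 1000 = 0.9539

0.954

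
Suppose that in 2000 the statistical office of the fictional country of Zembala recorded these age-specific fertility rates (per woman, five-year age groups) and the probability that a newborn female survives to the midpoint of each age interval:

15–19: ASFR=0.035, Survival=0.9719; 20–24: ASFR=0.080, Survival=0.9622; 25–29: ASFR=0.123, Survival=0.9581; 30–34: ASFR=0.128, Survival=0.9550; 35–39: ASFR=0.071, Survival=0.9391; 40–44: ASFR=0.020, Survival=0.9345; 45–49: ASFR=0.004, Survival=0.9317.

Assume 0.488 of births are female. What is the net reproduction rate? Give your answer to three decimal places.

1.074

Proportion female at birth = 0.488.
Per-age-group product (5 × ASFR × survival probability):
  15–19: 5 × 0.035 × 0.9719 = 0.17008
  20–24: 5 × 0.080 × 0.9622 = 0.38488
  25–29: 5 × 0.123 × 0.9581 = 0.58923
  30–34: 5 × 0.128 × 0.9550 = 0.61120
  35–39: 5 × 0.071 × 0.9391 = 0.33338
  40–44: 5 × 0.020 × 0.9345 = 0.09345
  45–49: 5 × 0.004 × 0.9317 = 0.01863
Sum = 2.20085
NRR = 0.488 × 2.20085 = 1.07401
NRR > 1, so each generation more than replaces itself.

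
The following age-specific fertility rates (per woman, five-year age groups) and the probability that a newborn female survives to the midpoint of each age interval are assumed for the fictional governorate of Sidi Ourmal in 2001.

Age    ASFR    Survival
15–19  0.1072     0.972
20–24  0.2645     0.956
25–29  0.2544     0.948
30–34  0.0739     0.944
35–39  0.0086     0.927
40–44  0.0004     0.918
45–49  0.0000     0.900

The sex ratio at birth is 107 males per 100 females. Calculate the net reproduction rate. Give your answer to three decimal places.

Proportion female at birth = 100 / (100 + 107) = 0.48309.
Per-age-group product (5 × ASFR × survival probability):
  15–19: 5 × 0.1072 × 0.972 = 0.52099
  20–24: 5 × 0.2645 × 0.956 = 1.26431
  25–29: 5 × 0.2544 × 0.948 = 1.20586
  30–34: 5 × 0.0739 × 0.944 = 0.34881
  35–39: 5 × 0.0086 × 0.927 = 0.03986
  40–44: 5 × 0.0004 × 0.918 = 0.00184
  45–49: 5 × 0.0000 × 0.900 = 0.00000
Sum = 3.38167
NRR = 0.48309 × 3.38167 = 1.63365
An NRR exceeding 1 indicates intrinsic growth under these rates.

1.634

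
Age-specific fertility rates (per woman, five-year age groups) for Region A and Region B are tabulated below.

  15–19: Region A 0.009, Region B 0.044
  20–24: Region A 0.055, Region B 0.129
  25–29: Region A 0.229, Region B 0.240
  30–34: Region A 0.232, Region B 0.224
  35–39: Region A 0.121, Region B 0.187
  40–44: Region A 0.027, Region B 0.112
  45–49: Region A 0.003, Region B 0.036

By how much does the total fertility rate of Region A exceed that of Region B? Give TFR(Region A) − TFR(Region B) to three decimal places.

-1.480

Region A:
  Sum of ASFRs = 0.009 + 0.055 + 0.229 + 0.232 + 0.121 + 0.027 + 0.003 = 0.676
  TFR = 5 × 0.676 = 3.38
Region B:
  Sum of ASFRs = 0.044 + 0.129 + 0.240 + 0.224 + 0.187 + 0.112 + 0.036 = 0.972
  TFR = 5 × 0.972 = 4.86
Difference = 3.38 − 4.86 = -1.48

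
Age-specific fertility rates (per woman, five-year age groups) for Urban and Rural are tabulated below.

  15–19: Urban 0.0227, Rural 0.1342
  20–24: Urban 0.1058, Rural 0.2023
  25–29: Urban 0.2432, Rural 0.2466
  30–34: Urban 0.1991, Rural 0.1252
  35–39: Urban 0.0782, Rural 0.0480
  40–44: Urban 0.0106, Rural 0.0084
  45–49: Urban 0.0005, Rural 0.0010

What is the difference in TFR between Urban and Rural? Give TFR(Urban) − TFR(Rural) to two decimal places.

-0.53

Urban:
  Sum of ASFRs = 0.0227 + 0.1058 + 0.2432 + 0.1991 + 0.0782 + 0.0106 + 0.0005 = 0.6601
  TFR = 5 × 0.6601 = 3.3005
Rural:
  Sum of ASFRs = 0.1342 + 0.2023 + 0.2466 + 0.1252 + 0.0480 + 0.0084 + 0.0010 = 0.7657
  TFR = 5 × 0.7657 = 3.8285
Difference = 3.3005 − 3.8285 = -0.528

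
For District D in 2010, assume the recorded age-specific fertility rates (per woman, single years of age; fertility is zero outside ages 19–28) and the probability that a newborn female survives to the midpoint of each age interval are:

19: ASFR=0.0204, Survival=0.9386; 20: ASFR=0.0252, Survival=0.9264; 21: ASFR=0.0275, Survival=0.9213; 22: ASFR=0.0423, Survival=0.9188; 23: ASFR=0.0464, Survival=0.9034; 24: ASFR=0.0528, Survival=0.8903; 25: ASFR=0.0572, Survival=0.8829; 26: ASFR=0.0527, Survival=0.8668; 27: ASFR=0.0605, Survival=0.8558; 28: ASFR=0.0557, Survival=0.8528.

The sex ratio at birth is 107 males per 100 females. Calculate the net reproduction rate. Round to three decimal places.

0.189

Proportion female at birth = 100 / (100 + 107) = 0.48309.
Each age group contributes 1 × ASFR × survival:
  19: 1 × 0.0204 × 0.9386 = 0.01915
  20: 1 × 0.0252 × 0.9264 = 0.02335
  21: 1 × 0.0275 × 0.9213 = 0.02534
  22: 1 × 0.0423 × 0.9188 = 0.03887
  23: 1 × 0.0464 × 0.9034 = 0.04192
  24: 1 × 0.0528 × 0.8903 = 0.04701
  25: 1 × 0.0572 × 0.8829 = 0.05050
  26: 1 × 0.0527 × 0.8668 = 0.04568
  27: 1 × 0.0605 × 0.8558 = 0.05178
  28: 1 × 0.0557 × 0.8528 = 0.04750
Sum = 0.39110
NRR = 0.48309 × 0.39110 = 0.18894
With NRR below 1 the population is below replacement fertility.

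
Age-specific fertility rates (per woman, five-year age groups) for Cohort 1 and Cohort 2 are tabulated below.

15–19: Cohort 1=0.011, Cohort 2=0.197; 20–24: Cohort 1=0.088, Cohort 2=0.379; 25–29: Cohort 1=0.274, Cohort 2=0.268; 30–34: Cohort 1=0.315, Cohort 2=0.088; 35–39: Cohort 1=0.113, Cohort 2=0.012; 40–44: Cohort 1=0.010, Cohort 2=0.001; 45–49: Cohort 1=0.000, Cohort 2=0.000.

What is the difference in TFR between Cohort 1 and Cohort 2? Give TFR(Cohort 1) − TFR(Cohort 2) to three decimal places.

-0.670

Cohort 1:
  Sum of ASFRs = 0.011 + 0.088 + 0.274 + 0.315 + 0.113 + 0.010 + 0.000 = 0.811
  TFR = 5 × 0.811 = 4.055
Cohort 2:
  Sum of ASFRs = 0.197 + 0.379 + 0.268 + 0.088 + 0.012 + 0.001 + 0.000 = 0.945
  TFR = 5 × 0.945 = 4.725
Difference = 4.055 − 4.725 = -0.67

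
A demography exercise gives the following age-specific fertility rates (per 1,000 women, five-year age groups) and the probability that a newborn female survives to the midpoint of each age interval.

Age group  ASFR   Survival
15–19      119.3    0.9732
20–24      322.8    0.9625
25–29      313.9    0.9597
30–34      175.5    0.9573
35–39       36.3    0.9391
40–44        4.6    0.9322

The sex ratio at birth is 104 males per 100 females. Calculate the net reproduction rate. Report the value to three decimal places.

Proportion female at birth = 100 / (100 + 104) = 0.49020.
Survival-weighted fertility by age (5·fₓ·Sₓ):
  15–19: 5 × 119.3/1000 × 0.9732 = 0.58051
  20–24: 5 × 322.8/1000 × 0.9625 = 1.55348
  25–29: 5 × 313.9/1000 × 0.9597 = 1.50625
  30–34: 5 × 175.5/1000 × 0.9573 = 0.84003
  35–39: 5 × 36.3/1000 × 0.9391 = 0.17045
  40–44: 5 × 4.6/1000 × 0.9322 = 0.02144
Sum = 4.67216
NRR = 0.49020 × 4.67216 = 2.29029

2.290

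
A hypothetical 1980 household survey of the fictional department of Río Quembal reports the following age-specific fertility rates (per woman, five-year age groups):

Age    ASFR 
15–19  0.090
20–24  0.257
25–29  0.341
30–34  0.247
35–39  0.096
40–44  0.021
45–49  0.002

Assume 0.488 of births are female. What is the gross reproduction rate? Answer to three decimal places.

Proportion female at birth = 0.488.
Sum of ASFRs = 0.090 + 0.257 + 0.341 + 0.247 + 0.096 + 0.021 + 0.002 = 1.054
TFR = 5 × 1.054 = 5.27
GRR = 0.488 × 5.27 = 2.57176

2.572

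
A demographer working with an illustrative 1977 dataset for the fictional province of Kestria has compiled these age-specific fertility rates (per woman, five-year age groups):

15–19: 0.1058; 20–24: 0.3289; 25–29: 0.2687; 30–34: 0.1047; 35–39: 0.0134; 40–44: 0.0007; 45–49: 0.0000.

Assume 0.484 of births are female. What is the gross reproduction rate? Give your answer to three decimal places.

1.990

Proportion female at birth = 0.484.
Sum of ASFRs = 0.1058 + 0.3289 + 0.2687 + 0.1047 + 0.0134 + 0.0007 + 0.0000 = 0.8222
TFR = 5 × 0.8222 = 4.111
GRR = 0.484 × 4.111 = 1.98972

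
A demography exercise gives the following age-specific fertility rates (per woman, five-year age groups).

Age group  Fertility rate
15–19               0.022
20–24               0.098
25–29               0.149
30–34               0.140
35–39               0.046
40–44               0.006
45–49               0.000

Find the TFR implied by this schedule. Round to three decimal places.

Sum of ASFRs = 0.022 + 0.098 + 0.149 + 0.140 + 0.046 + 0.006 + 0.000 = 0.461
TFR = 5 × 0.461 = 2.305

2.305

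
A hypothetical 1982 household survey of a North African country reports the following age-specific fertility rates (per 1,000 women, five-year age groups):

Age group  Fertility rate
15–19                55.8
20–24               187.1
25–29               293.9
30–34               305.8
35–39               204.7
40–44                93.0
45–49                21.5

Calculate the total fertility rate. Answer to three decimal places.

Sum of ASFRs = 55.8 + 187.1 + 293.9 + 305.8 + 204.7 + 93.0 + 21.5 = 1161.8
TFR = 5 × 1161.8 / 1000 = 5.809

5.809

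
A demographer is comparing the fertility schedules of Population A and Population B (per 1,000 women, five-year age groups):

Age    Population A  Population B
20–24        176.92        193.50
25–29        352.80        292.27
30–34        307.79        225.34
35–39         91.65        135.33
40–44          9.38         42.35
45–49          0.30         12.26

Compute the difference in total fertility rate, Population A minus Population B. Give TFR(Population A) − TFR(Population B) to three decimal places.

0.189

Population A:
  Sum of ASFRs = 176.92 + 352.80 + 307.79 + 91.65 + 9.38 + 0.30 = 938.84
  TFR = 5 × 938.84 / 1000 = 4.6942
Population B:
  Sum of ASFRs = 193.50 + 292.27 + 225.34 + 135.33 + 42.35 + 12.26 = 901.05
  TFR = 5 × 901.05 / 1000 = 4.50525
Difference = 4.6942 − 4.50525 = 0.18895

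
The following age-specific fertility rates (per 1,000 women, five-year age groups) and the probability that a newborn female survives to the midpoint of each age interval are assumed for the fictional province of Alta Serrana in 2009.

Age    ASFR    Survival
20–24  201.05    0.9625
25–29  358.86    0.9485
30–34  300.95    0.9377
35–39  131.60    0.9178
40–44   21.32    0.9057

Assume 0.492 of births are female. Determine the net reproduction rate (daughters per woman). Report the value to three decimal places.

2.352

Proportion female at birth = 0.492.
Weighting each age-specific rate by interval width and survival:
  20–24: 5 × 201.05/1000 × 0.9625 = 0.96755
  25–29: 5 × 358.86/1000 × 0.9485 = 1.70189
  30–34: 5 × 300.95/1000 × 0.9377 = 1.41100
  35–39: 5 × 131.60/1000 × 0.9178 = 0.60391
  40–44: 5 × 21.32/1000 × 0.9057 = 0.09655
Sum = 4.78090
NRR = 0.492 × 4.78090 = 2.35220
NRR > 1, so each generation more than replaces itself.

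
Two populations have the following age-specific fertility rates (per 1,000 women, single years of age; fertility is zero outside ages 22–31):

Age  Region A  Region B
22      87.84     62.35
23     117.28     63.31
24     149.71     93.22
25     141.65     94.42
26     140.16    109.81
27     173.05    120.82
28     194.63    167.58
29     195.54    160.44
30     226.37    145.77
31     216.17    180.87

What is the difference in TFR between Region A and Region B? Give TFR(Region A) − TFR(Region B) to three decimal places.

0.444

Region A:
  Sum of ASFRs = 87.84 + 117.28 + 149.71 + 141.65 + 140.16 + 173.05 + 194.63 + 195.54 + 226.37 + 216.17 = 1642.40
  TFR = 1642.40 / 1000 = 1.6424
Region B:
  Sum of ASFRs = 62.35 + 63.31 + 93.22 + 94.42 + 109.81 + 120.82 + 167.58 + 160.44 + 145.77 + 180.87 = 1198.59
  TFR = 1198.59 / 1000 = 1.19859
Difference = 1.6424 − 1.19859 = 0.44381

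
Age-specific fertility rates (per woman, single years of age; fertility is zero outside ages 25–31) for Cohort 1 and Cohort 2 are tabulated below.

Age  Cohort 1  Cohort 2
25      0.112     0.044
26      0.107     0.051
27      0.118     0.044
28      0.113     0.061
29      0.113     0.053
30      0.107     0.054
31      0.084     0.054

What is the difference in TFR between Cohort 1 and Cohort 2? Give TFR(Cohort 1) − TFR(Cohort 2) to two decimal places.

Cohort 1:
  Sum of ASFRs = 0.112 + 0.107 + 0.118 + 0.113 + 0.113 + 0.107 + 0.084 = 0.754
  TFR = 0.754
Cohort 2:
  Sum of ASFRs = 0.044 + 0.051 + 0.044 + 0.061 + 0.053 + 0.054 + 0.054 = 0.361
  TFR = 0.361
Difference = 0.754 − 0.361 = 0.393

0.39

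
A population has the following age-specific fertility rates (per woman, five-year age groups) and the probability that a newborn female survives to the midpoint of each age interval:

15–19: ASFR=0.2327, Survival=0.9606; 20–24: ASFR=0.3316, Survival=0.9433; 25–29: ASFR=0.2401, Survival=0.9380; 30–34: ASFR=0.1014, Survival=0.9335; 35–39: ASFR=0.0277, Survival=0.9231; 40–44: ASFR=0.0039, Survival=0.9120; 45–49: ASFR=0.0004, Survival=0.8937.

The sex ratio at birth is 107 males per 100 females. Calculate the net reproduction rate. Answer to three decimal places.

Proportion female at birth = 100 / (100 + 107) = 0.48309.
Per-age-group product (5 × ASFR × survival probability):
  15–19: 5 × 0.2327 × 0.9606 = 1.11766
  20–24: 5 × 0.3316 × 0.9433 = 1.56399
  25–29: 5 × 0.2401 × 0.9380 = 1.12607
  30–34: 5 × 0.1014 × 0.9335 = 0.47328
  35–39: 5 × 0.0277 × 0.9231 = 0.12785
  40–44: 5 × 0.0039 × 0.9120 = 0.01778
  45–49: 5 × 0.0004 × 0.8937 = 0.00179
Sum = 4.42842
NRR = 0.48309 × 4.42842 = 2.13933
NRR > 1, so each generation more than replaces itself.

2.139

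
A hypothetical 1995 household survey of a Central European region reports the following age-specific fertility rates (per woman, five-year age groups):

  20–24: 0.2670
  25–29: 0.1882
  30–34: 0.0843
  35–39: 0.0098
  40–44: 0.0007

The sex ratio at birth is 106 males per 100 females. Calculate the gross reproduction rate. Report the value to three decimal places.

Proportion female at birth = 100 / (100 + 106) = 0.48544.
Sum of ASFRs = 0.2670 + 0.1882 + 0.0843 + 0.0098 + 0.0007 = 0.5500
TFR = 5 × 0.5500 = 2.75
GRR = 0.48544 × 2.75 = 1.33496

1.335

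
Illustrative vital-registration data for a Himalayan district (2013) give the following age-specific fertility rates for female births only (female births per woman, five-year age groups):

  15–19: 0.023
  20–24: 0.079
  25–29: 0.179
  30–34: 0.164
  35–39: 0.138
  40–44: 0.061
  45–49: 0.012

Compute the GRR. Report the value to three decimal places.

3.280

Sum of female ASFRs = 0.023 + 0.079 + 0.179 + 0.164 + 0.138 + 0.061 + 0.012 = 0.656
GRR = 5 × 0.656 = 3.28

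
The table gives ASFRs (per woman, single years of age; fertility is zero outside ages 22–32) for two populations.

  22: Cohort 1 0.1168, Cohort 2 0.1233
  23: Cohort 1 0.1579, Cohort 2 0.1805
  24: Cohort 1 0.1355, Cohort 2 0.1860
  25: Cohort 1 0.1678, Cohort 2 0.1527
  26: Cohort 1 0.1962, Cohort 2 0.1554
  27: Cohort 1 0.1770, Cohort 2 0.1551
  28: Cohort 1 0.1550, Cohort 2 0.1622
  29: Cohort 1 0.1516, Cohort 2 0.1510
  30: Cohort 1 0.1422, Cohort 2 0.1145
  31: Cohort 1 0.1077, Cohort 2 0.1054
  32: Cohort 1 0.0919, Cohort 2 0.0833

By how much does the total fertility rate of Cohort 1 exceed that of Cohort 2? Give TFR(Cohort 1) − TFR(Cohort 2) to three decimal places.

0.030

Cohort 1:
  Sum of ASFRs = 0.1168 + 0.1579 + 0.1355 + 0.1678 + 0.1962 + 0.1770 + 0.1550 + 0.1516 + 0.1422 + 0.1077 + 0.0919 = 1.5996
  TFR = 1.5996
Cohort 2:
  Sum of ASFRs = 0.1233 + 0.1805 + 0.1860 + 0.1527 + 0.1554 + 0.1551 + 0.1622 + 0.1510 + 0.1145 + 0.1054 + 0.0833 = 1.5694
  TFR = 1.5694
Difference = 1.5996 − 1.5694 = 0.0302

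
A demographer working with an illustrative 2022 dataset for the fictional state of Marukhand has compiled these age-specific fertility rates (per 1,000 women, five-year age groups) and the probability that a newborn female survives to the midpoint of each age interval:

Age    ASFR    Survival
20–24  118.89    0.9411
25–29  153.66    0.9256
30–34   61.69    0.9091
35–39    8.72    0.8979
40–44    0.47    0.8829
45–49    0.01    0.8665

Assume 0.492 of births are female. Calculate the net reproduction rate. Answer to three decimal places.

0.783

Proportion female at birth = 0.492.
Survival-weighted fertility by age (5·fₓ·Sₓ):
  20–24: 5 × 118.89/1000 × 0.9411 = 0.55944
  25–29: 5 × 153.66/1000 × 0.9256 = 0.71114
  30–34: 5 × 61.69/1000 × 0.9091 = 0.28041
  35–39: 5 × 8.72/1000 × 0.8979 = 0.03915
  40–44: 5 × 0.47/1000 × 0.8829 = 0.00207
  45–49: 5 × 0.01/1000 × 0.8665 = 0.00004
Sum = 1.59225
NRR = 0.492 × 1.59225 = 0.78339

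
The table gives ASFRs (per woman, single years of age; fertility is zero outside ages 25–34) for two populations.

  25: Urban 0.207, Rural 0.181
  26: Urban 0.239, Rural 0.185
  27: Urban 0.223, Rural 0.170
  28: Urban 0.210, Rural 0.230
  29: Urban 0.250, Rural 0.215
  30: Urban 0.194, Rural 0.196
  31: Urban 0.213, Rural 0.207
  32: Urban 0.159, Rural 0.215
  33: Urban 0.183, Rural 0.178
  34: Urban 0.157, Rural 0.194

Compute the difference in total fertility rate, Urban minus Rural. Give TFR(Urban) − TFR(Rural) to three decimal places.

Urban:
  Sum of ASFRs = 0.207 + 0.239 + 0.223 + 0.210 + 0.250 + 0.194 + 0.213 + 0.159 + 0.183 + 0.157 = 2.035
  TFR = 2.035
Rural:
  Sum of ASFRs = 0.181 + 0.185 + 0.170 + 0.230 + 0.215 + 0.196 + 0.207 + 0.215 + 0.178 + 0.194 = 1.971
  TFR = 1.971
Difference = 2.035 − 1.971 = 0.064

0.064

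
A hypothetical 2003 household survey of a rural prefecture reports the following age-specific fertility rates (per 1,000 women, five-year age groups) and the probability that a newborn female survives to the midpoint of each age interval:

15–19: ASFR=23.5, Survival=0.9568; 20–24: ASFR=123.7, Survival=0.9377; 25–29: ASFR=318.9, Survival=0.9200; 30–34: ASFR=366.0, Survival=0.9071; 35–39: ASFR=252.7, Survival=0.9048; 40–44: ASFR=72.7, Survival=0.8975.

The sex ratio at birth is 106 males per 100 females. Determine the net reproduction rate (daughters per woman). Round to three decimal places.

2.567

Proportion female at birth = 100 / (100 + 106) = 0.48544.
Per-age-group product (5 × ASFR × survival probability):
  15–19: 5 × 23.5/1000 × 0.9568 = 0.11242
  20–24: 5 × 123.7/1000 × 0.9377 = 0.57997
  25–29: 5 × 318.9/1000 × 0.9200 = 1.46694
  30–34: 5 × 366.0/1000 × 0.9071 = 1.65999
  35–39: 5 × 252.7/1000 × 0.9048 = 1.14321
  40–44: 5 × 72.7/1000 × 0.8975 = 0.32624
Sum = 5.28877
NRR = 0.48544 × 5.28877 = 2.56738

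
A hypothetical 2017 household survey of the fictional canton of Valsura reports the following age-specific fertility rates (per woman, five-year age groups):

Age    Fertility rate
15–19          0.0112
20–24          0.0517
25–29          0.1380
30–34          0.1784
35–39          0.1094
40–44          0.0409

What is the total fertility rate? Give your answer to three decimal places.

2.648

Sum of ASFRs = 0.0112 + 0.0517 + 0.1380 + 0.1784 + 0.1094 + 0.0409 = 0.5296
TFR = 5 × 0.5296 = 2.648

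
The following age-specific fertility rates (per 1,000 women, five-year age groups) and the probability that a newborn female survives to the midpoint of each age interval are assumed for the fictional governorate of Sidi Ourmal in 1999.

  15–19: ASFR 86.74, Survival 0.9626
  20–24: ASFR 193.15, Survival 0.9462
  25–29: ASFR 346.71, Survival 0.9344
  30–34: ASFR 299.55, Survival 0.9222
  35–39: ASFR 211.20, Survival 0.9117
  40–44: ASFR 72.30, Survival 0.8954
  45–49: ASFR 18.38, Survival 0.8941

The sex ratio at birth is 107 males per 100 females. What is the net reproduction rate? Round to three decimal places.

Proportion female at birth = 100 / (100 + 107) = 0.48309.
Survival-weighted fertility by age (5·fₓ·Sₓ):
  15–19: 5 × 86.74/1000 × 0.9626 = 0.41748
  20–24: 5 × 193.15/1000 × 0.9462 = 0.91379
  25–29: 5 × 346.71/1000 × 0.9344 = 1.61983
  30–34: 5 × 299.55/1000 × 0.9222 = 1.38123
  35–39: 5 × 211.20/1000 × 0.9117 = 0.96276
  40–44: 5 × 72.30/1000 × 0.8954 = 0.32369
  45–49: 5 × 18.38/1000 × 0.8941 = 0.08217
Sum = 5.70095
NRR = 0.48309 × 5.70095 = 2.75407

2.754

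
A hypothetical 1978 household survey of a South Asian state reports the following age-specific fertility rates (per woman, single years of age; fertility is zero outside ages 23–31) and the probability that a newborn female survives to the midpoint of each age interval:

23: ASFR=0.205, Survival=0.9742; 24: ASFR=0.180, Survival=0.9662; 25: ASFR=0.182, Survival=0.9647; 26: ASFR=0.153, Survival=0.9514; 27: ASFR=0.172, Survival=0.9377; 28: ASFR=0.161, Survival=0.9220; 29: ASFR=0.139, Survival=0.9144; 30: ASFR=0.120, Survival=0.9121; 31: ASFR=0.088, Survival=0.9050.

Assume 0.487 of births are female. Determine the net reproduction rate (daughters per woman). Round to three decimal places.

0.643

Proportion female at birth = 0.487.
Weighting each age-specific rate by interval width and survival:
  23: 1 × 0.205 × 0.9742 = 0.19971
  24: 1 × 0.180 × 0.9662 = 0.17392
  25: 1 × 0.182 × 0.9647 = 0.17558
  26: 1 × 0.153 × 0.9514 = 0.14556
  27: 1 × 0.172 × 0.9377 = 0.16128
  28: 1 × 0.161 × 0.9220 = 0.14844
  29: 1 × 0.139 × 0.9144 = 0.12710
  30: 1 × 0.120 × 0.9121 = 0.10945
  31: 1 × 0.088 × 0.9050 = 0.07964
Sum = 1.32068
NRR = 0.487 × 1.32068 = 0.64317
NRR < 1, so the cohort does not fully replace itself.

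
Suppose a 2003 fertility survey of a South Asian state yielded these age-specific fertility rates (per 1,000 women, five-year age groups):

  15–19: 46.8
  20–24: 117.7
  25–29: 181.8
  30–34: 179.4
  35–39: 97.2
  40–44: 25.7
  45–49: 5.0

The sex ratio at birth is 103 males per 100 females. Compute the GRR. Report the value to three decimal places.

1.610

Proportion female at birth = 100 / (100 + 103) = 0.49261.
Sum of ASFRs = 46.8 + 117.7 + 181.8 + 179.4 + 97.2 + 25.7 + 5.0 = 653.6
TFR = 5 × 653.6 / 1000 = 3.268
GRR = 0.49261 × 3.268 = 1.60985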